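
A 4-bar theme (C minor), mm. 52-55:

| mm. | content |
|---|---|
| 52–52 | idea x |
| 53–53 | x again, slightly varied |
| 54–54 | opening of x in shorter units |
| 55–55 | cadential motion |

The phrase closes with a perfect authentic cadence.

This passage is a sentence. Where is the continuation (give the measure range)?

After the presentation (mm. 52–53), the continuation covers the fragmentation through the cadence: mm. 54–55.

measures 54–55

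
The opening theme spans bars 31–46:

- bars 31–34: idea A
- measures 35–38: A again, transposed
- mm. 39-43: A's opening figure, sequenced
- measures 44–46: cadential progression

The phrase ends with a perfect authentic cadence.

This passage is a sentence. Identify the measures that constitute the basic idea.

measures 31–34

The presentation of a sentence is the basic idea (mm. 31–34) plus its repetition (measures 35-38); the basic idea is therefore mm. 31–34.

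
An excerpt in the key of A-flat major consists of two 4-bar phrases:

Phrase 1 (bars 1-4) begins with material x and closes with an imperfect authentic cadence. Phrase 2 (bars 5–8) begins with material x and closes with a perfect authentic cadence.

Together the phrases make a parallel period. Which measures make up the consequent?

The phrase ending with the weaker cadence (imperfect authentic cadence) is the antecedent; the one ending more conclusively (perfect authentic cadence) is the consequent. The consequent is measures 5–8.

measures 5–8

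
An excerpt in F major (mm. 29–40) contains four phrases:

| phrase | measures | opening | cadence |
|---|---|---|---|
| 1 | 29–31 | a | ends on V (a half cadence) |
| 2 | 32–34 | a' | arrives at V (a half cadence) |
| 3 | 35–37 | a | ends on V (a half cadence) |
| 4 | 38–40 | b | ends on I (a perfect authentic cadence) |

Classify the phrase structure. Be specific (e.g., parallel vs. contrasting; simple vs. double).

Four phrases in two halves: the first half (mm. 29–34) ends with a half cadence, the second (measures 35-40) with a perfect authentic cadence — a large antecedent–consequent pair, i.e. a double period.
Phrase 3 begins with the same material as phrase 1, making it parallel.

parallel double period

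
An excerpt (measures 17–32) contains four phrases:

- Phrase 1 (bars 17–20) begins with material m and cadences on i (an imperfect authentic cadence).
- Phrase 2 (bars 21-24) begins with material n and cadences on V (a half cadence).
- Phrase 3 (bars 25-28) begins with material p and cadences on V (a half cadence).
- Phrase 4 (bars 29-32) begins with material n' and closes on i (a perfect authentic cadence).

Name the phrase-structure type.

contrasting double period

Four phrases in two halves: the first half (mm. 17–24) ends with a half cadence, the second (mm. 25–32) with a perfect authentic cadence — a large antecedent–consequent pair, i.e. a double period.
Phrase 3 begins with different material from phrase 1, making it contrasting.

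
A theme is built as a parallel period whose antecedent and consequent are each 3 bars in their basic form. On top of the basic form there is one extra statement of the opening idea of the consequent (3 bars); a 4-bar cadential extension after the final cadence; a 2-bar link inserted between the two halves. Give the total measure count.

Basic parallel period: 3 + 3 = 6 bars.
6 (basic form) + 3 (extra statement) + 4 (cadential extension) + 2 (link) = 15.

15 measures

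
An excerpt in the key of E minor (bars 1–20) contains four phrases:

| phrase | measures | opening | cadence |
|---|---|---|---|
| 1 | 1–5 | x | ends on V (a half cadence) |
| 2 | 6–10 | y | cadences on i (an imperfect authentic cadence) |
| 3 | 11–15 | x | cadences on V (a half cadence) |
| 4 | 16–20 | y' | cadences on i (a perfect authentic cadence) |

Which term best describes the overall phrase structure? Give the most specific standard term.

parallel double period

Four phrases in two halves: the first half (measures 1-10) ends with an imperfect authentic cadence, the second (mm. 11–20) with a perfect authentic cadence — a large antecedent–consequent pair, i.e. a double period.
Phrase 3 begins with the same material as phrase 1, making it parallel.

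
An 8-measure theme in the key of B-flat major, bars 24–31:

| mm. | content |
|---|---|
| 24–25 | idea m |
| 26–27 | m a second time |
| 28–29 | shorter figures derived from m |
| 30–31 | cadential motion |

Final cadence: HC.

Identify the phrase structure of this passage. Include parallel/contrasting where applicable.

Basic idea (mm. 24-25) + its repetition (bars 26–27) form the presentation; fragmentation and cadence (mm. 28–31) form the continuation — the 8-bar whole is a sentence.

sentence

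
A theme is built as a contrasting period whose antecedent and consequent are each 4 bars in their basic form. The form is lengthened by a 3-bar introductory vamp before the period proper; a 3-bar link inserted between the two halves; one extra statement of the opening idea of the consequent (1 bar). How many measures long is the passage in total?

Basic contrasting period: 4 + 4 = 8 bars.
8 (basic form) + 3 (introduction) + 3 (link) + 1 (extra statement) = 15.

15 measures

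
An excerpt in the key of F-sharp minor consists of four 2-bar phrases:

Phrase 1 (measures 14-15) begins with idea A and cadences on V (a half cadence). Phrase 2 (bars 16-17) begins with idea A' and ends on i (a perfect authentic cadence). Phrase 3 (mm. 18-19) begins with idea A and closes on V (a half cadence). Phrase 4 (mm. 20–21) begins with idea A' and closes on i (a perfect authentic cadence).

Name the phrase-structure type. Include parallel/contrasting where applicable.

The cadence pattern HC–PAC–HC–PAC is weak–strong twice, and phrases 3–4 restate phrases 1–2: a period heard twice, not a double period (which would end weakly at phrase 2).

repeated period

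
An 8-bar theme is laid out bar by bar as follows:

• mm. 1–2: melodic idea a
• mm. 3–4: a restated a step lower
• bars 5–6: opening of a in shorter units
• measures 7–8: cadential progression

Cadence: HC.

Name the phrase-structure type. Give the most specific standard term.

Basic idea (bars 1-2) + its repetition (bars 3-4) form the presentation; fragmentation and cadence (bars 5–8) form the continuation — the 8-bar whole is a sentence.

sentence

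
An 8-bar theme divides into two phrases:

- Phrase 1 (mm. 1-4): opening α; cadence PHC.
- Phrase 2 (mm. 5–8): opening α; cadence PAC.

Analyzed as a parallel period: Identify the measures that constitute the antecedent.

measures 1–4

The antecedent is the phrase ending with the weaker cadence (Phrygian half cadence, phrase 1) and the consequent the one ending more conclusively (perfect authentic cadence, phrase 2); the antecedent is mm. 1–4.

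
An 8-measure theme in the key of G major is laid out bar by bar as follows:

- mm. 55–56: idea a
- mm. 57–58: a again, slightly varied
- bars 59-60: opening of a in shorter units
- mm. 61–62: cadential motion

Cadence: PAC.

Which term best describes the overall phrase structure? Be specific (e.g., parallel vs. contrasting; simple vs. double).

Basic idea (measures 55-56) + its repetition (mm. 57-58) form the presentation; fragmentation and cadence (mm. 59–62) form the continuation — the 8-bar whole is a sentence.

sentence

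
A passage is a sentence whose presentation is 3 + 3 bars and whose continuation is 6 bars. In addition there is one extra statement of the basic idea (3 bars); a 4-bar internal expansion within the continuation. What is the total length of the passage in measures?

19 measures

Basic sentence: 3 + 3 + 6 = 12 bars.
12 (basic form) + 3 (extra statement) + 4 (internal expansion) = 19.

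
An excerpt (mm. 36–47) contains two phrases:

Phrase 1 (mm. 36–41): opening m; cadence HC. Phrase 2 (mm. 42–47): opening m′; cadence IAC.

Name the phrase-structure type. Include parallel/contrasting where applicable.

Phrase 1 ends with a half cadence (weaker) and phrase 2 with an imperfect authentic cadence (stronger): antecedent + consequent = a period.
The two phrases open with the same material (m / m′), so the period is parallel.

parallel period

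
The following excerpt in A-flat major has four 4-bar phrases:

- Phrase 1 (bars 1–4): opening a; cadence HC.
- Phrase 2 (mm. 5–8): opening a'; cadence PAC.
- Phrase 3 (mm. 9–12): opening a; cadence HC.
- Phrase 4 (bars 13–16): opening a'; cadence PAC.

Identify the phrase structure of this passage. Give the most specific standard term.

repeated period

The cadence pattern HC–PAC–HC–PAC is weak–strong twice, and phrases 3–4 restate phrases 1–2: a period heard twice, not a double period (which would end weakly at phrase 2).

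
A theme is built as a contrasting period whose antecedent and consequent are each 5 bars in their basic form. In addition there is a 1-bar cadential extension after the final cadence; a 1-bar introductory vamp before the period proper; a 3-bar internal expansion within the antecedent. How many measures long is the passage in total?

15 measures

Basic contrasting period: 5 + 5 = 10 bars.
10 (basic form) + 1 (cadential extension) + 1 (introduction) + 3 (internal expansion) = 15.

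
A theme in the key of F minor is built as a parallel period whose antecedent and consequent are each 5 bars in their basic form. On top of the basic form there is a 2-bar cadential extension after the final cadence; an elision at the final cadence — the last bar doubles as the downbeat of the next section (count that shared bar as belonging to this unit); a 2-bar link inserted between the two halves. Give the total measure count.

Basic parallel period: 5 + 5 = 10 bars.
10 (basic form) + 2 (cadential extension) + 2 (link) = 14.
The elision shares a bar with the next section but does not change this unit's count.

14 measures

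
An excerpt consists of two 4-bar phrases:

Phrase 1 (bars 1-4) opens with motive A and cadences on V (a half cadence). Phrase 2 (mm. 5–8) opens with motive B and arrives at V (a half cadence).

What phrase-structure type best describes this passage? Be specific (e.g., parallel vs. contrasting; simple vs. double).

phrase group

The second phrase closes with a half cadence, which is not stronger than the first phrase's half cadence; without a weak→strong cadential pair there is no antecedent–consequent relationship, so this is a phrase group rather than a period.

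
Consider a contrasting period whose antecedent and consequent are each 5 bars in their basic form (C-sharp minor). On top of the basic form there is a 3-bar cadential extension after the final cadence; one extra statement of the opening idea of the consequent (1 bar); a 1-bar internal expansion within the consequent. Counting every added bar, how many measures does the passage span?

Basic contrasting period: 5 + 5 = 10 bars.
10 (basic form) + 3 (cadential extension) + 1 (extra statement) + 1 (internal expansion) = 15.

15 measures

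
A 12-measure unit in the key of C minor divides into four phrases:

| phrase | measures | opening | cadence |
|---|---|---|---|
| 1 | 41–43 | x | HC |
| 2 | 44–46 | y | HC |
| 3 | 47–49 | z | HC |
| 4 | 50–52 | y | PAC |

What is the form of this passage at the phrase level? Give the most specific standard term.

Four phrases in two halves: the first half (measures 41–46) ends with a half cadence, the second (mm. 47-52) with a perfect authentic cadence — a large antecedent–consequent pair, i.e. a double period.
Phrase 3 begins with different material from phrase 1, making it contrasting.

contrasting double period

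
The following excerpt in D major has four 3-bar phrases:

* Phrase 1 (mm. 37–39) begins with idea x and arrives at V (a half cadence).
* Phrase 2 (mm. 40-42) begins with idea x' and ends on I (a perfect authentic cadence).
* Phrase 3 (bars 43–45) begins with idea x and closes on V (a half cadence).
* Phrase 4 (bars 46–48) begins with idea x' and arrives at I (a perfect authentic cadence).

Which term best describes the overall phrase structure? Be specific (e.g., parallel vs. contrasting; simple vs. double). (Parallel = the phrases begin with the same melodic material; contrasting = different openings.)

The cadence pattern HC–PAC–HC–PAC is weak–strong twice, and phrases 3–4 restate phrases 1–2: a period heard twice, not a double period (which would end weakly at phrase 2).

repeated period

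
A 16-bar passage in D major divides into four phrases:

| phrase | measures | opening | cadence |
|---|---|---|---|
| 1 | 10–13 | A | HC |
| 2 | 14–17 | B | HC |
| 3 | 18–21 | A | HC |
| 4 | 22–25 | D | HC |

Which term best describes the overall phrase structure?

phrase group

Phrase 4 ends with a half cadence, no stronger than phrase 2's half cadence, so the four phrases do not form a double period; nor do phrases 3–4 duplicate 1–2, so it is not a repeated period. With no phrase reaching a conclusive cadence, the passage is a phrase group.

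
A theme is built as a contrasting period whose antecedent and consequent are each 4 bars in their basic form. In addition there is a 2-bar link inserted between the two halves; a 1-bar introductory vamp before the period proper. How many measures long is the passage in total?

Basic contrasting period: 4 + 4 = 8 bars.
8 (basic form) + 2 (link) + 1 (introduction) = 11.

11 measures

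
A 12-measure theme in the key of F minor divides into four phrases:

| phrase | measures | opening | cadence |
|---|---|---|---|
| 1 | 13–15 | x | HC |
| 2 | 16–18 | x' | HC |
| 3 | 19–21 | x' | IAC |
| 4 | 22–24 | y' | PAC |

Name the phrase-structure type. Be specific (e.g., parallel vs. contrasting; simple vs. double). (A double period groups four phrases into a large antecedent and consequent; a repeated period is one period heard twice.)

Four phrases in two halves: the first half (bars 13-18) ends with a half cadence, the second (bars 19–24) with a perfect authentic cadence — a large antecedent–consequent pair, i.e. a double period.
Phrase 3 begins with the same material as phrase 1, making it parallel.

parallel double period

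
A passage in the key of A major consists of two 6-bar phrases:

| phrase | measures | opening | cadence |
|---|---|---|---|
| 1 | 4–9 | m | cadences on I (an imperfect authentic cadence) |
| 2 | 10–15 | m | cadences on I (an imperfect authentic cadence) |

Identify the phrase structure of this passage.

repeated phrase

Both phrases have the same opening (m) and the same cadence (imperfect authentic cadence): the second is a restatement, not a consequent, so this is a repeated phrase rather than a period.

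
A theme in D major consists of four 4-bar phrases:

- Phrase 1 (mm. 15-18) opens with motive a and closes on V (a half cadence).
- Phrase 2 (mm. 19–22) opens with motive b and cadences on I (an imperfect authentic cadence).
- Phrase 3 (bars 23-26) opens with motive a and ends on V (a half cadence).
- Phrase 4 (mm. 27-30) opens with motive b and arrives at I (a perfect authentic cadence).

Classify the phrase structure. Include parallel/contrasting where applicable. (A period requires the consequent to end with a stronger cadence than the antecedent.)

parallel double period

Four phrases in two halves: the first half (mm. 15–22) ends with an imperfect authentic cadence, the second (mm. 23–30) with a perfect authentic cadence — a large antecedent–consequent pair, i.e. a double period.
Phrase 3 begins with the same material as phrase 1, making it parallel.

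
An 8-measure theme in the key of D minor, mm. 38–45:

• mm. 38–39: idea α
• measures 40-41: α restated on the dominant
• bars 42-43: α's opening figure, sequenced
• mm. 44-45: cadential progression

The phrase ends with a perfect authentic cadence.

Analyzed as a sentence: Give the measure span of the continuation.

measures 42–45

After the presentation (mm. 38–41), the continuation covers the fragmentation through the cadence: mm. 42-45.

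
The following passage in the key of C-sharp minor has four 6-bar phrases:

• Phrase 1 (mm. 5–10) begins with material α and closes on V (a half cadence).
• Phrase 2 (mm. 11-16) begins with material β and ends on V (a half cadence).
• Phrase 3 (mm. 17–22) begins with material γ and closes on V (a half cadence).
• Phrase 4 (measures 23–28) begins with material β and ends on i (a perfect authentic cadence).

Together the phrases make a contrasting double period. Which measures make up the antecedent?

In a double period the first pair of phrases (ending half cadence) is the large antecedent and the second pair (ending perfect authentic cadence) is the large consequent; the antecedent is measures 5–16.

measures 5–16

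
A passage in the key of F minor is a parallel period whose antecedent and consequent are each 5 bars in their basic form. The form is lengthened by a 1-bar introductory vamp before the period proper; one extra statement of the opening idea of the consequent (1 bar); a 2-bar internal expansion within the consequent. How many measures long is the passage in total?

14 measures

Basic parallel period: 5 + 5 = 10 bars.
10 (basic form) + 1 (introduction) + 1 (extra statement) + 2 (internal expansion) = 14.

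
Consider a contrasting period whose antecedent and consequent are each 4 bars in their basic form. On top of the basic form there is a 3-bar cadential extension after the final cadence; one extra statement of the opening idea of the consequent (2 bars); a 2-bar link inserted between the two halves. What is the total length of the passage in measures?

15 measures

Basic contrasting period: 4 + 4 = 8 bars.
8 (basic form) + 3 (cadential extension) + 2 (extra statement) + 2 (link) = 15.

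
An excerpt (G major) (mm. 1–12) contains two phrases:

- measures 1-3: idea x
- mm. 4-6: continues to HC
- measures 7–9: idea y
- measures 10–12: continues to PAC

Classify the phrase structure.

contrasting period

Phrase 1 ends with a half cadence (weaker) and phrase 2 with a perfect authentic cadence (stronger): antecedent + consequent = a period.
The two phrases open with different material (x / y), so the period is contrasting.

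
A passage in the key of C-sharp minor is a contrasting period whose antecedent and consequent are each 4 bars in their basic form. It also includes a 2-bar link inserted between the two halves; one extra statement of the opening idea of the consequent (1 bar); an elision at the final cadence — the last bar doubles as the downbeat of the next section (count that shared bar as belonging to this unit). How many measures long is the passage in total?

11 measures

Basic contrasting period: 4 + 4 = 8 bars.
8 (basic form) + 2 (link) + 1 (extra statement) = 11.
The elision shares a bar with the next section but does not change this unit's count.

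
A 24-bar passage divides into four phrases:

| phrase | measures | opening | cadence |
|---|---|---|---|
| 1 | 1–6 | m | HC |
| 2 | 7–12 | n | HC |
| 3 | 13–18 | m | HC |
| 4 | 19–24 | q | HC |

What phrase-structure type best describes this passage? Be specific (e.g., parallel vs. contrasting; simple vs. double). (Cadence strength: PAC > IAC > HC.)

Phrase 4 ends with a half cadence, no stronger than phrase 2's half cadence, so the four phrases do not form a double period; nor do phrases 3–4 duplicate 1–2, so it is not a repeated period. With no phrase reaching a conclusive cadence, the passage is a phrase group.

phrase group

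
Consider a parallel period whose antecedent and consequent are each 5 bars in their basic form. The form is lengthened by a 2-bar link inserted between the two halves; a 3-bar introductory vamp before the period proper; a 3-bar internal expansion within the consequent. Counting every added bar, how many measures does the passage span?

Basic parallel period: 5 + 5 = 10 bars.
10 (basic form) + 2 (link) + 3 (introduction) + 3 (internal expansion) = 18.

18 measures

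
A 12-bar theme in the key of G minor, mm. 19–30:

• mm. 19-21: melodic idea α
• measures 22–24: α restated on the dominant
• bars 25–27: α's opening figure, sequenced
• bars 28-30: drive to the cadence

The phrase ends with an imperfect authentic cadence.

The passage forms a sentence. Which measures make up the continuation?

After the presentation (mm. 19–24), the continuation covers the fragmentation through the cadence: bars 25–30.

measures 25–30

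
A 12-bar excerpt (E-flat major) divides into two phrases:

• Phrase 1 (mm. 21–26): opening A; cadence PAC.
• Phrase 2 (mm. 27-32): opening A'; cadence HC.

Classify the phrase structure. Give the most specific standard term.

The second phrase closes with a half cadence, which is not stronger than the first phrase's perfect authentic cadence; without a weak→strong cadential pair there is no antecedent–consequent relationship, so this is a phrase group rather than a period.

phrase group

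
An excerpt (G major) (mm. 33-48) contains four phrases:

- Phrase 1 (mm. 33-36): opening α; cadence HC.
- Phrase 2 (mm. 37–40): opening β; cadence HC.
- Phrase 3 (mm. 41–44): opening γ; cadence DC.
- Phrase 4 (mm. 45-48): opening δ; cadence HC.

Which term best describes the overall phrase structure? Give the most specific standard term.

Phrase 4 ends with a half cadence, no stronger than phrase 2's half cadence, so the four phrases do not form a double period; nor do phrases 3–4 duplicate 1–2, so it is not a repeated period. With no phrase reaching a conclusive cadence, the passage is a phrase group.

phrase group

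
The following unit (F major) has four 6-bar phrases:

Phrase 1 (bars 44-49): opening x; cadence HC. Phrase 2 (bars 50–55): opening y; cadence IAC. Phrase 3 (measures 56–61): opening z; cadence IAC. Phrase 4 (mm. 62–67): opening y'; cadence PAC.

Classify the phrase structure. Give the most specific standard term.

Four phrases in two halves: the first half (bars 44–55) ends with an imperfect authentic cadence, the second (bars 56–67) with a perfect authentic cadence — a large antecedent–consequent pair, i.e. a double period.
Phrase 3 begins with different material from phrase 1, making it contrasting.

contrasting double period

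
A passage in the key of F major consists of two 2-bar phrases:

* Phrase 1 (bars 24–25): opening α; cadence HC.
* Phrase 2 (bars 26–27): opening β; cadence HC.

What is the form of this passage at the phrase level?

phrase group

The second phrase closes with a half cadence, which is not stronger than the first phrase's half cadence; without a weak→strong cadential pair there is no antecedent–consequent relationship, so this is a phrase group rather than a period.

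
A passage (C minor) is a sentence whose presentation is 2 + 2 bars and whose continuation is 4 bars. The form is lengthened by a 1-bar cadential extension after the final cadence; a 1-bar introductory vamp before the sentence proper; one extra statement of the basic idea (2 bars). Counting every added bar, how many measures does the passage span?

Basic sentence: 2 + 2 + 4 = 8 bars.
8 (basic form) + 1 (cadential extension) + 1 (introduction) + 2 (extra statement) = 12.

12 measures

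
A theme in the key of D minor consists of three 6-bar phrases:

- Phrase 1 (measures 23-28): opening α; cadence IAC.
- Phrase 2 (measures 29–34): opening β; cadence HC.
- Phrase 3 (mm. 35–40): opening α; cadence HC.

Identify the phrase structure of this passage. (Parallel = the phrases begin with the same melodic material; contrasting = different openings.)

phrase group

The final phrase closes with a half cadence, which is not stronger than the preceding half cadence; the 3 phrases lack an overall antecedent–consequent design and so form a phrase group.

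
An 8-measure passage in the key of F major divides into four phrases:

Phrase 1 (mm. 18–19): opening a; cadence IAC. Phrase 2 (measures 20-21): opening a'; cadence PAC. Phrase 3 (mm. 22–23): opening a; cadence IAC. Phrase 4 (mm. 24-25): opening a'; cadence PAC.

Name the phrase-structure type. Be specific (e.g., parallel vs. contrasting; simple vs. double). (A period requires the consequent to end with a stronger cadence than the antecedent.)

repeated period

The cadence pattern IAC–PAC–IAC–PAC is weak–strong twice, and phrases 3–4 restate phrases 1–2: a period heard twice, not a double period (which would end weakly at phrase 2).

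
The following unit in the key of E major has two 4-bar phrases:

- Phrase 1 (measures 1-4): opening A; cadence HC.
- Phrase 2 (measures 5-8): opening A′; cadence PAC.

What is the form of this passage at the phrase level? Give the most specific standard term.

parallel period

Phrase 1 ends with a half cadence (weaker) and phrase 2 with a perfect authentic cadence (stronger): antecedent + consequent = a period.
The two phrases open with the same material (A / A′), so the period is parallel.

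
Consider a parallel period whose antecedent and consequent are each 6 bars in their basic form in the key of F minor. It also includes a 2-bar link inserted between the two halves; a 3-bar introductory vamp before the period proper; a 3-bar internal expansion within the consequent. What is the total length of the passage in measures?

Basic parallel period: 6 + 6 = 12 bars.
12 (basic form) + 2 (link) + 3 (introduction) + 3 (internal expansion) = 20.

20 measures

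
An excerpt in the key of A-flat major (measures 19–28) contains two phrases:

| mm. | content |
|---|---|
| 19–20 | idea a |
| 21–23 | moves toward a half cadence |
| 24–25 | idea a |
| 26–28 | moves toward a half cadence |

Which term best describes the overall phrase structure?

Both phrases have the same opening (a) and the same cadence (half cadence): the second is a restatement, not a consequent, so this is a repeated phrase rather than a period.

repeated phrase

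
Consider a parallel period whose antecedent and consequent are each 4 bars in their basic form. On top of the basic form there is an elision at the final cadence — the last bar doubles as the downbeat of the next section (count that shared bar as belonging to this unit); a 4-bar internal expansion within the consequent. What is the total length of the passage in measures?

12 measures

Basic parallel period: 4 + 4 = 8 bars.
8 (basic form) + 4 (internal expansion) = 12.
The elision shares a bar with the next section but does not change this unit's count.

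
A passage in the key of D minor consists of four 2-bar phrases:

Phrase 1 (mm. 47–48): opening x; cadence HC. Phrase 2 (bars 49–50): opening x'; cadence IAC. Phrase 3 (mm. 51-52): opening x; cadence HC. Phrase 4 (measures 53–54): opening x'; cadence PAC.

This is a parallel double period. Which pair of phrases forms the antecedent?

phrases 1 and 2

In a double period the first pair of phrases (ending imperfect authentic cadence) is the large antecedent and the second pair (ending perfect authentic cadence) is the large consequent; the antecedent is phrases 1 and 2.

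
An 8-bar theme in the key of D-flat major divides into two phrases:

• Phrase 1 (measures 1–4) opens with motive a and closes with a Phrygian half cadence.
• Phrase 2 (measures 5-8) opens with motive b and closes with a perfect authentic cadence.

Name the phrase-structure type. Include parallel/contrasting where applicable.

contrasting period

Phrase 1 ends with a Phrygian half cadence (weaker) and phrase 2 with a perfect authentic cadence (stronger): antecedent + consequent = a period.
The two phrases open with different material (a / b), so the period is contrasting.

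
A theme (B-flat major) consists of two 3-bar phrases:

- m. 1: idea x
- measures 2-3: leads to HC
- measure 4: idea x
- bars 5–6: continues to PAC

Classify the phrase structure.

parallel period

Phrase 1 ends with a half cadence (weaker) and phrase 2 with a perfect authentic cadence (stronger): antecedent + consequent = a period.
The two phrases open with the same material (x / x), so the period is parallel.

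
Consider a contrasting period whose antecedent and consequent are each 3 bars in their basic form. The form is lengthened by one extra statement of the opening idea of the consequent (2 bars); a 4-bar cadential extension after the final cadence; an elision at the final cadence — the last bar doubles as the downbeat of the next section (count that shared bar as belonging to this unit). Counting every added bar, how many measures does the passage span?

Basic contrasting period: 3 + 3 = 6 bars.
6 (basic form) + 2 (extra statement) + 4 (cadential extension) = 12.
The elision shares a bar with the next section but does not change this unit's count.

12 measures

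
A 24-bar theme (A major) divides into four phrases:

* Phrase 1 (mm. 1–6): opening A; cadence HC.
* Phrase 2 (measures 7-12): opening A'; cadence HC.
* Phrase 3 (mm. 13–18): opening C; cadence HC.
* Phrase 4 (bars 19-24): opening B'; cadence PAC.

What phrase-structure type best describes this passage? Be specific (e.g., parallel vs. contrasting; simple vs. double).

contrasting double period

Four phrases in two halves: the first half (mm. 1-12) ends with a half cadence, the second (measures 13-24) with a perfect authentic cadence — a large antecedent–consequent pair, i.e. a double period.
Phrase 3 begins with different material from phrase 1, making it contrasting.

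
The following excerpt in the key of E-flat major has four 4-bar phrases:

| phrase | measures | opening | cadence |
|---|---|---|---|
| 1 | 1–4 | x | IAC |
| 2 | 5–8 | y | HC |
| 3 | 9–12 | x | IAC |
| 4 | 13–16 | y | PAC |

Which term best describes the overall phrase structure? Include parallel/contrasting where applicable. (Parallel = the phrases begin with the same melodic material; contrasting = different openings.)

parallel double period

Four phrases in two halves: the first half (mm. 1-8) ends with a half cadence, the second (bars 9-16) with a perfect authentic cadence — a large antecedent–consequent pair, i.e. a double period.
Phrase 3 begins with the same material as phrase 1, making it parallel.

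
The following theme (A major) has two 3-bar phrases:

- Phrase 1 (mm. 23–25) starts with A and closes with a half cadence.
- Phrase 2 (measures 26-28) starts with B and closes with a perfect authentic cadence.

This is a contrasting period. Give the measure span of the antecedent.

measures 23–25

The phrase ending with the weaker cadence (half cadence) is the antecedent; the one ending more conclusively (perfect authentic cadence) is the consequent. The antecedent is measures 23–25.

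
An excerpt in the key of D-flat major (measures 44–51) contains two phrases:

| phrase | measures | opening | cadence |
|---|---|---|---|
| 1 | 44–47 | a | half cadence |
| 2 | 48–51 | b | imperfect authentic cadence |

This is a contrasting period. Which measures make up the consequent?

measures 48–51

The phrase ending with the weaker cadence (half cadence) is the antecedent; the one ending more conclusively (imperfect authentic cadence) is the consequent. The consequent is measures 48–51.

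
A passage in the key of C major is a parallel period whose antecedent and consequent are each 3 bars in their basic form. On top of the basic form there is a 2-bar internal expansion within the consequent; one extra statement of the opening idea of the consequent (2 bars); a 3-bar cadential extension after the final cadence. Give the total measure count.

Basic parallel period: 3 + 3 = 6 bars.
6 (basic form) + 2 (internal expansion) + 2 (extra statement) + 3 (cadential extension) = 13.

13 measures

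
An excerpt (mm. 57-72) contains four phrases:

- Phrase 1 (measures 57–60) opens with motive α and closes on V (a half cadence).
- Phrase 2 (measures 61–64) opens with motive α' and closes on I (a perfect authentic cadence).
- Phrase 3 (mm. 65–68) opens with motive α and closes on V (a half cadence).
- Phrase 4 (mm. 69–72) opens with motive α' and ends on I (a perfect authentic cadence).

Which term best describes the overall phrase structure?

repeated period

The cadence pattern HC–PAC–HC–PAC is weak–strong twice, and phrases 3–4 restate phrases 1–2: a period heard twice, not a double period (which would end weakly at phrase 2).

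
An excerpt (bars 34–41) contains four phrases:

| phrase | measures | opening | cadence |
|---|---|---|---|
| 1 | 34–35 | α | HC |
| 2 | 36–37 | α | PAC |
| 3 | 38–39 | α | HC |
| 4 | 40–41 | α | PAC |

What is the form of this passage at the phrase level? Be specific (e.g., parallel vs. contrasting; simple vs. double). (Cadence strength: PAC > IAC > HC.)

The cadence pattern HC–PAC–HC–PAC is weak–strong twice, and phrases 3–4 restate phrases 1–2: a period heard twice, not a double period (which would end weakly at phrase 2).

repeated period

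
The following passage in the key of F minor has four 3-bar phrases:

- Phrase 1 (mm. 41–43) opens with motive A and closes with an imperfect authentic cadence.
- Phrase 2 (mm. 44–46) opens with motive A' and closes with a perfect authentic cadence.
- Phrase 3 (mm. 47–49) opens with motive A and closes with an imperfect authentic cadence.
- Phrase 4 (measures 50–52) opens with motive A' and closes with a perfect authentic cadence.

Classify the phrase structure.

repeated period

The cadence pattern IAC–PAC–IAC–PAC is weak–strong twice, and phrases 3–4 restate phrases 1–2: a period heard twice, not a double period (which would end weakly at phrase 2).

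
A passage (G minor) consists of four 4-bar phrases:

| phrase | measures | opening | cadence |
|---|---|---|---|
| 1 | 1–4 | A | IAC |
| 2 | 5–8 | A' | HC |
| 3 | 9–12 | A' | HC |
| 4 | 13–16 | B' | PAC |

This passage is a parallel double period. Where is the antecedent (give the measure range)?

measures 1–8

In a double period the four phrases pair into a large antecedent (phrases 1–2, ending half cadence) and a large consequent (phrases 3–4, ending perfect authentic cadence). The antecedent spans measures 1–8.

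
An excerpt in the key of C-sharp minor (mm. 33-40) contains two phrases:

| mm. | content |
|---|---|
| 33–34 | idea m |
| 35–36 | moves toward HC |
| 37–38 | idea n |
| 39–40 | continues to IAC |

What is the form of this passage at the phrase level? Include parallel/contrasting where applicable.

Phrase 1 ends with a half cadence (weaker) and phrase 2 with an imperfect authentic cadence (stronger): antecedent + consequent = a period.
The two phrases open with different material (m / n), so the period is contrasting.

contrasting period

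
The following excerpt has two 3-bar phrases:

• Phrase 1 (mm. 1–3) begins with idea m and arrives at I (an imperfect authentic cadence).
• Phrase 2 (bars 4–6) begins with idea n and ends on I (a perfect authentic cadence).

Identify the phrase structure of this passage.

contrasting period

Phrase 1 ends with an imperfect authentic cadence (weaker) and phrase 2 with a perfect authentic cadence (stronger): antecedent + consequent = a period.
The two phrases open with different material (m / n), so the period is contrasting.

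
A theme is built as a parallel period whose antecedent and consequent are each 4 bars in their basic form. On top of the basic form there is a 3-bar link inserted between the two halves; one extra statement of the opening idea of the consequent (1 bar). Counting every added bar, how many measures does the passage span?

12 measures

Basic parallel period: 4 + 4 = 8 bars.
8 (basic form) + 3 (link) + 1 (extra statement) = 12.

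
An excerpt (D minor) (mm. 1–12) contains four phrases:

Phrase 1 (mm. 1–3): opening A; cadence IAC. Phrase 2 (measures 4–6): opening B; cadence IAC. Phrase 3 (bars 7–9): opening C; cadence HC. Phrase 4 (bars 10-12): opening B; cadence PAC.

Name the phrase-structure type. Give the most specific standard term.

contrasting double period

Four phrases in two halves: the first half (mm. 1-6) ends with an imperfect authentic cadence, the second (measures 7-12) with a perfect authentic cadence — a large antecedent–consequent pair, i.e. a double period.
Phrase 3 begins with different material from phrase 1, making it contrasting.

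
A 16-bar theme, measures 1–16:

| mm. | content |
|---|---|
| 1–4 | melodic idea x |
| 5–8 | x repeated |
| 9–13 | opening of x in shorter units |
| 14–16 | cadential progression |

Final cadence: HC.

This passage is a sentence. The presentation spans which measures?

measures 1–8

The presentation of a sentence is the basic idea (bars 1–4) plus its repetition (mm. 5–8); the presentation is therefore mm. 1–8.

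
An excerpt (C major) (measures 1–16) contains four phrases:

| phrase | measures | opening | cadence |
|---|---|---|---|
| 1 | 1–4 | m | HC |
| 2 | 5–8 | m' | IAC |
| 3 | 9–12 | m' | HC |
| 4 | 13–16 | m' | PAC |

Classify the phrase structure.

parallel double period

Four phrases in two halves: the first half (mm. 1-8) ends with an imperfect authentic cadence, the second (bars 9-16) with a perfect authentic cadence — a large antecedent–consequent pair, i.e. a double period.
Phrase 3 begins with the same material as phrase 1, making it parallel.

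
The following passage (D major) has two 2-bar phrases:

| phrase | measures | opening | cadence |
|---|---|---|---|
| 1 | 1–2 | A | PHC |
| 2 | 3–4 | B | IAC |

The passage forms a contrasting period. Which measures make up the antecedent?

measures 1–2

The antecedent is the phrase ending with the weaker cadence (Phrygian half cadence, phrase 1) and the consequent the one ending more conclusively (imperfect authentic cadence, phrase 2); the antecedent is bars 1–2.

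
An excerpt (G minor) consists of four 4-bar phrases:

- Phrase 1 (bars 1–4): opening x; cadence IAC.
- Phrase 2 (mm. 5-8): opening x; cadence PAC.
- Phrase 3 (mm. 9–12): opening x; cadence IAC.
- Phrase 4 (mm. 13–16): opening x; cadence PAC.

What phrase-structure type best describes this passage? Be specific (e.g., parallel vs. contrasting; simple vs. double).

repeated period

The cadence pattern IAC–PAC–IAC–PAC is weak–strong twice, and phrases 3–4 restate phrases 1–2: a period heard twice, not a double period (which would end weakly at phrase 2).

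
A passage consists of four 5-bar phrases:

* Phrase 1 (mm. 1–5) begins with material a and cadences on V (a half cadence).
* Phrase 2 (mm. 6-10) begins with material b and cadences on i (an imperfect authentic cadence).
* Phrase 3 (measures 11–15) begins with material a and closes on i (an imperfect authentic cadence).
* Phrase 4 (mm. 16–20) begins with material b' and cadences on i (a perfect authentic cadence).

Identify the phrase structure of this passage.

Four phrases in two halves: the first half (bars 1–10) ends with an imperfect authentic cadence, the second (mm. 11–20) with a perfect authentic cadence — a large antecedent–consequent pair, i.e. a double period.
Phrase 3 begins with the same material as phrase 1, making it parallel.

parallel double period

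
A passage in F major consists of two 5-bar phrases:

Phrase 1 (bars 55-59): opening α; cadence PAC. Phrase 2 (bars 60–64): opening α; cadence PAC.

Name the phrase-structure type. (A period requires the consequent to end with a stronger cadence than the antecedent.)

repeated phrase

Both phrases have the same opening (α) and the same cadence (perfect authentic cadence): the second is a restatement, not a consequent, so this is a repeated phrase rather than a period.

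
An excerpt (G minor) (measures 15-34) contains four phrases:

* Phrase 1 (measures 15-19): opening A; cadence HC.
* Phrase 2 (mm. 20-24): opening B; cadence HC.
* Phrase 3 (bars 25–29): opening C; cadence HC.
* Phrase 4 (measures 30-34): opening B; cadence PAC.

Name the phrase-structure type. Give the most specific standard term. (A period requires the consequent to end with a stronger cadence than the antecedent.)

contrasting double period

Four phrases in two halves: the first half (mm. 15–24) ends with a half cadence, the second (measures 25–34) with a perfect authentic cadence — a large antecedent–consequent pair, i.e. a double period.
Phrase 3 begins with different material from phrase 1, making it contrasting.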